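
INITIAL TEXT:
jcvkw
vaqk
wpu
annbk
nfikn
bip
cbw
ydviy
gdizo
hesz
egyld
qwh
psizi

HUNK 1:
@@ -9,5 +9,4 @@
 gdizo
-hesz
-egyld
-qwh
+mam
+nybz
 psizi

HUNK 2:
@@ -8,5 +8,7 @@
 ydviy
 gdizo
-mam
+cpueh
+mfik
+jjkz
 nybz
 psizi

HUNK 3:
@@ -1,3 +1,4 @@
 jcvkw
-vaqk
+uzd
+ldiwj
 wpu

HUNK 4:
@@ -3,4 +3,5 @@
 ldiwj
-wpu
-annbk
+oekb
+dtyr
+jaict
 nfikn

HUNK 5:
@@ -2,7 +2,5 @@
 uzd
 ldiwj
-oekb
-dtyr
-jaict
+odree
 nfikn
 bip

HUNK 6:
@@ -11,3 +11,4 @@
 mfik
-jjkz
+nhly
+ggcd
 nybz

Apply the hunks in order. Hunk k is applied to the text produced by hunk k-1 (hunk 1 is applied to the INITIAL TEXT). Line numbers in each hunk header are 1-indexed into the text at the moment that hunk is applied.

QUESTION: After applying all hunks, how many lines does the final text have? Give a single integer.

Answer: 15

Derivation:
Hunk 1: at line 9 remove [hesz,egyld,qwh] add [mam,nybz] -> 12 lines: jcvkw vaqk wpu annbk nfikn bip cbw ydviy gdizo mam nybz psizi
Hunk 2: at line 8 remove [mam] add [cpueh,mfik,jjkz] -> 14 lines: jcvkw vaqk wpu annbk nfikn bip cbw ydviy gdizo cpueh mfik jjkz nybz psizi
Hunk 3: at line 1 remove [vaqk] add [uzd,ldiwj] -> 15 lines: jcvkw uzd ldiwj wpu annbk nfikn bip cbw ydviy gdizo cpueh mfik jjkz nybz psizi
Hunk 4: at line 3 remove [wpu,annbk] add [oekb,dtyr,jaict] -> 16 lines: jcvkw uzd ldiwj oekb dtyr jaict nfikn bip cbw ydviy gdizo cpueh mfik jjkz nybz psizi
Hunk 5: at line 2 remove [oekb,dtyr,jaict] add [odree] -> 14 lines: jcvkw uzd ldiwj odree nfikn bip cbw ydviy gdizo cpueh mfik jjkz nybz psizi
Hunk 6: at line 11 remove [jjkz] add [nhly,ggcd] -> 15 lines: jcvkw uzd ldiwj odree nfikn bip cbw ydviy gdizo cpueh mfik nhly ggcd nybz psizi
Final line count: 15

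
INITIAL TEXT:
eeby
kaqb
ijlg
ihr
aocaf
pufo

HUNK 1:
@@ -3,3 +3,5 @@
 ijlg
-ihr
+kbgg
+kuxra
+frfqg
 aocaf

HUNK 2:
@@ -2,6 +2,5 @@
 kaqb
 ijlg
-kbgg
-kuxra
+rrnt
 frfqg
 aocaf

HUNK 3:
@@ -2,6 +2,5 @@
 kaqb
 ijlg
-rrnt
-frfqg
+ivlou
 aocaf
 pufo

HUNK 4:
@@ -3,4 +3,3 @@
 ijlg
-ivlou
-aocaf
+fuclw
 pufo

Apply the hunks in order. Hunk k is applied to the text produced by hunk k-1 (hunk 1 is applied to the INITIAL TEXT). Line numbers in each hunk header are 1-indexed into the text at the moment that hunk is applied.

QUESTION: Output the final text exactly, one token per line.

Answer: eeby
kaqb
ijlg
fuclw
pufo

Derivation:
Hunk 1: at line 3 remove [ihr] add [kbgg,kuxra,frfqg] -> 8 lines: eeby kaqb ijlg kbgg kuxra frfqg aocaf pufo
Hunk 2: at line 2 remove [kbgg,kuxra] add [rrnt] -> 7 lines: eeby kaqb ijlg rrnt frfqg aocaf pufo
Hunk 3: at line 2 remove [rrnt,frfqg] add [ivlou] -> 6 lines: eeby kaqb ijlg ivlou aocaf pufo
Hunk 4: at line 3 remove [ivlou,aocaf] add [fuclw] -> 5 lines: eeby kaqb ijlg fuclw pufo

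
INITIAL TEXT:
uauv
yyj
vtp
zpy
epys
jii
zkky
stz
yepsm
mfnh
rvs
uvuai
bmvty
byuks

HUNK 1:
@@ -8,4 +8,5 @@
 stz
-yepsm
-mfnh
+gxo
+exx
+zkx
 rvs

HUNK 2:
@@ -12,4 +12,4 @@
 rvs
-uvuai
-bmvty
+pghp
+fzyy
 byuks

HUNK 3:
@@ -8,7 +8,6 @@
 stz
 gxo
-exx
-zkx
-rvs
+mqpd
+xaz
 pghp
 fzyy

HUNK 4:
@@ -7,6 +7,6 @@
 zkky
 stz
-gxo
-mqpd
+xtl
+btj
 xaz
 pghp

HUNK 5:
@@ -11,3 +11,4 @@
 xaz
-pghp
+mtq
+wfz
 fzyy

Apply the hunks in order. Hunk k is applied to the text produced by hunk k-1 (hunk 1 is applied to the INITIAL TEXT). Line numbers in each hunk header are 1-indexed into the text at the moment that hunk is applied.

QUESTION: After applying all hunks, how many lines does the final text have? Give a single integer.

Hunk 1: at line 8 remove [yepsm,mfnh] add [gxo,exx,zkx] -> 15 lines: uauv yyj vtp zpy epys jii zkky stz gxo exx zkx rvs uvuai bmvty byuks
Hunk 2: at line 12 remove [uvuai,bmvty] add [pghp,fzyy] -> 15 lines: uauv yyj vtp zpy epys jii zkky stz gxo exx zkx rvs pghp fzyy byuks
Hunk 3: at line 8 remove [exx,zkx,rvs] add [mqpd,xaz] -> 14 lines: uauv yyj vtp zpy epys jii zkky stz gxo mqpd xaz pghp fzyy byuks
Hunk 4: at line 7 remove [gxo,mqpd] add [xtl,btj] -> 14 lines: uauv yyj vtp zpy epys jii zkky stz xtl btj xaz pghp fzyy byuks
Hunk 5: at line 11 remove [pghp] add [mtq,wfz] -> 15 lines: uauv yyj vtp zpy epys jii zkky stz xtl btj xaz mtq wfz fzyy byuks
Final line count: 15

Answer: 15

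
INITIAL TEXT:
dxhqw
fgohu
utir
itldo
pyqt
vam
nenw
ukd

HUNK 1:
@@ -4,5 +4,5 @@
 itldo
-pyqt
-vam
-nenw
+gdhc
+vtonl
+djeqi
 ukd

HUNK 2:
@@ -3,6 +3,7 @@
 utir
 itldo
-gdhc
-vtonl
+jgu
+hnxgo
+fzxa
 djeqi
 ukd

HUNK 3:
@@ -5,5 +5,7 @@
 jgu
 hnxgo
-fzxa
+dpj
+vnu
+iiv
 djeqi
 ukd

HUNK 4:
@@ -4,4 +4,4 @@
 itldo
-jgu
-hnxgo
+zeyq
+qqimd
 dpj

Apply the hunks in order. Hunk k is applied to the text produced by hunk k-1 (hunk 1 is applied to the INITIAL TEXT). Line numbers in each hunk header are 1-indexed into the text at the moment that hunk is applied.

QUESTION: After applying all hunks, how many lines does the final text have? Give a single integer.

Hunk 1: at line 4 remove [pyqt,vam,nenw] add [gdhc,vtonl,djeqi] -> 8 lines: dxhqw fgohu utir itldo gdhc vtonl djeqi ukd
Hunk 2: at line 3 remove [gdhc,vtonl] add [jgu,hnxgo,fzxa] -> 9 lines: dxhqw fgohu utir itldo jgu hnxgo fzxa djeqi ukd
Hunk 3: at line 5 remove [fzxa] add [dpj,vnu,iiv] -> 11 lines: dxhqw fgohu utir itldo jgu hnxgo dpj vnu iiv djeqi ukd
Hunk 4: at line 4 remove [jgu,hnxgo] add [zeyq,qqimd] -> 11 lines: dxhqw fgohu utir itldo zeyq qqimd dpj vnu iiv djeqi ukd
Final line count: 11

Answer: 11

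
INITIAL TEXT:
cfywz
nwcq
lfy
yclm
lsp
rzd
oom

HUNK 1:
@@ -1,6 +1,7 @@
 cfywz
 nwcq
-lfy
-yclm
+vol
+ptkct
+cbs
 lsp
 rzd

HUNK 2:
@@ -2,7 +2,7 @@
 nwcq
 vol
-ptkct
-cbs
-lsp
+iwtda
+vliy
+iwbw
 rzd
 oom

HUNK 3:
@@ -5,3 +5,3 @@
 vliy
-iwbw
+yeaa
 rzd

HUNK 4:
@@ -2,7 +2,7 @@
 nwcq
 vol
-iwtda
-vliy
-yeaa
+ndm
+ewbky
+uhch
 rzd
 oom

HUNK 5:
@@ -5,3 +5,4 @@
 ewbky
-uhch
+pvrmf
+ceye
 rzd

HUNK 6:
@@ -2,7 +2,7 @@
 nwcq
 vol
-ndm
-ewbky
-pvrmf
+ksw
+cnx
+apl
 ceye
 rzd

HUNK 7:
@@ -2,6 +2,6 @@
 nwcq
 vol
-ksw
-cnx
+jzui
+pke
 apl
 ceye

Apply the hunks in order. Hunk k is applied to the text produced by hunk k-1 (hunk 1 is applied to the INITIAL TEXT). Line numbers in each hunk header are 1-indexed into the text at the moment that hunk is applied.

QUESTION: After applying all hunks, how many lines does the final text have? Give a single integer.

Hunk 1: at line 1 remove [lfy,yclm] add [vol,ptkct,cbs] -> 8 lines: cfywz nwcq vol ptkct cbs lsp rzd oom
Hunk 2: at line 2 remove [ptkct,cbs,lsp] add [iwtda,vliy,iwbw] -> 8 lines: cfywz nwcq vol iwtda vliy iwbw rzd oom
Hunk 3: at line 5 remove [iwbw] add [yeaa] -> 8 lines: cfywz nwcq vol iwtda vliy yeaa rzd oom
Hunk 4: at line 2 remove [iwtda,vliy,yeaa] add [ndm,ewbky,uhch] -> 8 lines: cfywz nwcq vol ndm ewbky uhch rzd oom
Hunk 5: at line 5 remove [uhch] add [pvrmf,ceye] -> 9 lines: cfywz nwcq vol ndm ewbky pvrmf ceye rzd oom
Hunk 6: at line 2 remove [ndm,ewbky,pvrmf] add [ksw,cnx,apl] -> 9 lines: cfywz nwcq vol ksw cnx apl ceye rzd oom
Hunk 7: at line 2 remove [ksw,cnx] add [jzui,pke] -> 9 lines: cfywz nwcq vol jzui pke apl ceye rzd oom
Final line count: 9

Answer: 9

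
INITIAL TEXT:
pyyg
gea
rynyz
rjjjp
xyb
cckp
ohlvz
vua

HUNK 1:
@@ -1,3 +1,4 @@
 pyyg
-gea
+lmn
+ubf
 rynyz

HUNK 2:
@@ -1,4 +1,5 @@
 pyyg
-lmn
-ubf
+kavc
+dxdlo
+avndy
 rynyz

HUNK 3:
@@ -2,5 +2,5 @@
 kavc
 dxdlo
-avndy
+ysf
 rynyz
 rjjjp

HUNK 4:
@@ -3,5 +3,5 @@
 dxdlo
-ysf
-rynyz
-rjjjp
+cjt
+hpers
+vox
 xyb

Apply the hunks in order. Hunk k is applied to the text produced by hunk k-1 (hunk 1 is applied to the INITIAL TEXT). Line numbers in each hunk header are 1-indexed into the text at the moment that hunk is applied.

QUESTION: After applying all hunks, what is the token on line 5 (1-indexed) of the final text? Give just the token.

Hunk 1: at line 1 remove [gea] add [lmn,ubf] -> 9 lines: pyyg lmn ubf rynyz rjjjp xyb cckp ohlvz vua
Hunk 2: at line 1 remove [lmn,ubf] add [kavc,dxdlo,avndy] -> 10 lines: pyyg kavc dxdlo avndy rynyz rjjjp xyb cckp ohlvz vua
Hunk 3: at line 2 remove [avndy] add [ysf] -> 10 lines: pyyg kavc dxdlo ysf rynyz rjjjp xyb cckp ohlvz vua
Hunk 4: at line 3 remove [ysf,rynyz,rjjjp] add [cjt,hpers,vox] -> 10 lines: pyyg kavc dxdlo cjt hpers vox xyb cckp ohlvz vua
Final line 5: hpers

Answer: hpers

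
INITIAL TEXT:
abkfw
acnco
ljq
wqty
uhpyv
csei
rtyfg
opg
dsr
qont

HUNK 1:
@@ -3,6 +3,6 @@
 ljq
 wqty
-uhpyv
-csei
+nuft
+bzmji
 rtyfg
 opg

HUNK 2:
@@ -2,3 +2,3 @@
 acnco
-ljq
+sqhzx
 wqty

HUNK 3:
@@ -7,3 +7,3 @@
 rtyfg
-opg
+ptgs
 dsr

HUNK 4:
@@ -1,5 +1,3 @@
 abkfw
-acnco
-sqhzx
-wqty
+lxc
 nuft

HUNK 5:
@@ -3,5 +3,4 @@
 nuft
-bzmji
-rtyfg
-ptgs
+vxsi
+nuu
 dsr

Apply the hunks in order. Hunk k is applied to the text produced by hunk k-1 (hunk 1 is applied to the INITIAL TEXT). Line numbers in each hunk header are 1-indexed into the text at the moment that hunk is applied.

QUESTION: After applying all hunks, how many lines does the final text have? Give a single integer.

Answer: 7

Derivation:
Hunk 1: at line 3 remove [uhpyv,csei] add [nuft,bzmji] -> 10 lines: abkfw acnco ljq wqty nuft bzmji rtyfg opg dsr qont
Hunk 2: at line 2 remove [ljq] add [sqhzx] -> 10 lines: abkfw acnco sqhzx wqty nuft bzmji rtyfg opg dsr qont
Hunk 3: at line 7 remove [opg] add [ptgs] -> 10 lines: abkfw acnco sqhzx wqty nuft bzmji rtyfg ptgs dsr qont
Hunk 4: at line 1 remove [acnco,sqhzx,wqty] add [lxc] -> 8 lines: abkfw lxc nuft bzmji rtyfg ptgs dsr qont
Hunk 5: at line 3 remove [bzmji,rtyfg,ptgs] add [vxsi,nuu] -> 7 lines: abkfw lxc nuft vxsi nuu dsr qont
Final line count: 7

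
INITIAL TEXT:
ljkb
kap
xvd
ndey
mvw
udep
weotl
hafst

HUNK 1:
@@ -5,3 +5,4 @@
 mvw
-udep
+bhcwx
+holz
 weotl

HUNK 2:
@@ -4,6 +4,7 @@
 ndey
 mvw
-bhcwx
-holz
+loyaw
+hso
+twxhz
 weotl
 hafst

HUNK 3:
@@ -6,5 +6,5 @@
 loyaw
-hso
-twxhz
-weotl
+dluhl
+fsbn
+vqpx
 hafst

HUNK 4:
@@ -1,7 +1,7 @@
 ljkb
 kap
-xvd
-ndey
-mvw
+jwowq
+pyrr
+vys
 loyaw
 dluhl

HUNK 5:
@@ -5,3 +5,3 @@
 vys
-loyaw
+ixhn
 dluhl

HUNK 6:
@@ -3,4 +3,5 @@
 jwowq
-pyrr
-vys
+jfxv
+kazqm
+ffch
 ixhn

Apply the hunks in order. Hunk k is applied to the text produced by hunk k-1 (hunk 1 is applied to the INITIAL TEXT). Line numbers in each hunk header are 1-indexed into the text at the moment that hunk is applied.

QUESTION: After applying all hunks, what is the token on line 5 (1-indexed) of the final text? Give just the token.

Hunk 1: at line 5 remove [udep] add [bhcwx,holz] -> 9 lines: ljkb kap xvd ndey mvw bhcwx holz weotl hafst
Hunk 2: at line 4 remove [bhcwx,holz] add [loyaw,hso,twxhz] -> 10 lines: ljkb kap xvd ndey mvw loyaw hso twxhz weotl hafst
Hunk 3: at line 6 remove [hso,twxhz,weotl] add [dluhl,fsbn,vqpx] -> 10 lines: ljkb kap xvd ndey mvw loyaw dluhl fsbn vqpx hafst
Hunk 4: at line 1 remove [xvd,ndey,mvw] add [jwowq,pyrr,vys] -> 10 lines: ljkb kap jwowq pyrr vys loyaw dluhl fsbn vqpx hafst
Hunk 5: at line 5 remove [loyaw] add [ixhn] -> 10 lines: ljkb kap jwowq pyrr vys ixhn dluhl fsbn vqpx hafst
Hunk 6: at line 3 remove [pyrr,vys] add [jfxv,kazqm,ffch] -> 11 lines: ljkb kap jwowq jfxv kazqm ffch ixhn dluhl fsbn vqpx hafst
Final line 5: kazqm

Answer: kazqm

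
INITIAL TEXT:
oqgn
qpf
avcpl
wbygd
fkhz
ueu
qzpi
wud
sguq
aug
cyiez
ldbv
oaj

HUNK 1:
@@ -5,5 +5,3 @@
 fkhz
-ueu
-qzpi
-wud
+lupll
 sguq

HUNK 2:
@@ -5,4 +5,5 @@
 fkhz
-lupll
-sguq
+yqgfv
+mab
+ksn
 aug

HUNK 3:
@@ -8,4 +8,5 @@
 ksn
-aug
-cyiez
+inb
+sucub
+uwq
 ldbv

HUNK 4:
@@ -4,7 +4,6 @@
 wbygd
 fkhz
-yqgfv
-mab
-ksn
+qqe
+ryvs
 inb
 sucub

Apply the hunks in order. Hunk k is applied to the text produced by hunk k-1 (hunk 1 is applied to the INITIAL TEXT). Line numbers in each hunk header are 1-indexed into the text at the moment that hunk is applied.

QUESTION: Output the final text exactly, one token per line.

Hunk 1: at line 5 remove [ueu,qzpi,wud] add [lupll] -> 11 lines: oqgn qpf avcpl wbygd fkhz lupll sguq aug cyiez ldbv oaj
Hunk 2: at line 5 remove [lupll,sguq] add [yqgfv,mab,ksn] -> 12 lines: oqgn qpf avcpl wbygd fkhz yqgfv mab ksn aug cyiez ldbv oaj
Hunk 3: at line 8 remove [aug,cyiez] add [inb,sucub,uwq] -> 13 lines: oqgn qpf avcpl wbygd fkhz yqgfv mab ksn inb sucub uwq ldbv oaj
Hunk 4: at line 4 remove [yqgfv,mab,ksn] add [qqe,ryvs] -> 12 lines: oqgn qpf avcpl wbygd fkhz qqe ryvs inb sucub uwq ldbv oaj

Answer: oqgn
qpf
avcpl
wbygd
fkhz
qqe
ryvs
inb
sucub
uwq
ldbv
oaj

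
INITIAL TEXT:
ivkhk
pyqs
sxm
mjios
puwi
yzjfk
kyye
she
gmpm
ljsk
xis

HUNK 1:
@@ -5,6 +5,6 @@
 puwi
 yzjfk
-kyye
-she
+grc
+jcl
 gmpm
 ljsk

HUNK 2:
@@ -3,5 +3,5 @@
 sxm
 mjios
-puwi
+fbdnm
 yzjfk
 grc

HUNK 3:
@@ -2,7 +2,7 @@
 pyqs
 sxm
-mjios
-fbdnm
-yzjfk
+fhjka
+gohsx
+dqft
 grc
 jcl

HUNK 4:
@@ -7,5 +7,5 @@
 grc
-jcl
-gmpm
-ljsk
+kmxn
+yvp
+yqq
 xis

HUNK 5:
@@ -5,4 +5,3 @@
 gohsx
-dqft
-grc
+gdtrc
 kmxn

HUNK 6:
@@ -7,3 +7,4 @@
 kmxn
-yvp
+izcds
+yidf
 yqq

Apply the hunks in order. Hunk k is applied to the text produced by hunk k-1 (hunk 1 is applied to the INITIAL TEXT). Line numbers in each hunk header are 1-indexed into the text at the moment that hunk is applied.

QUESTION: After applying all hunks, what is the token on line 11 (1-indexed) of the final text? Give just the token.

Answer: xis

Derivation:
Hunk 1: at line 5 remove [kyye,she] add [grc,jcl] -> 11 lines: ivkhk pyqs sxm mjios puwi yzjfk grc jcl gmpm ljsk xis
Hunk 2: at line 3 remove [puwi] add [fbdnm] -> 11 lines: ivkhk pyqs sxm mjios fbdnm yzjfk grc jcl gmpm ljsk xis
Hunk 3: at line 2 remove [mjios,fbdnm,yzjfk] add [fhjka,gohsx,dqft] -> 11 lines: ivkhk pyqs sxm fhjka gohsx dqft grc jcl gmpm ljsk xis
Hunk 4: at line 7 remove [jcl,gmpm,ljsk] add [kmxn,yvp,yqq] -> 11 lines: ivkhk pyqs sxm fhjka gohsx dqft grc kmxn yvp yqq xis
Hunk 5: at line 5 remove [dqft,grc] add [gdtrc] -> 10 lines: ivkhk pyqs sxm fhjka gohsx gdtrc kmxn yvp yqq xis
Hunk 6: at line 7 remove [yvp] add [izcds,yidf] -> 11 lines: ivkhk pyqs sxm fhjka gohsx gdtrc kmxn izcds yidf yqq xis
Final line 11: xis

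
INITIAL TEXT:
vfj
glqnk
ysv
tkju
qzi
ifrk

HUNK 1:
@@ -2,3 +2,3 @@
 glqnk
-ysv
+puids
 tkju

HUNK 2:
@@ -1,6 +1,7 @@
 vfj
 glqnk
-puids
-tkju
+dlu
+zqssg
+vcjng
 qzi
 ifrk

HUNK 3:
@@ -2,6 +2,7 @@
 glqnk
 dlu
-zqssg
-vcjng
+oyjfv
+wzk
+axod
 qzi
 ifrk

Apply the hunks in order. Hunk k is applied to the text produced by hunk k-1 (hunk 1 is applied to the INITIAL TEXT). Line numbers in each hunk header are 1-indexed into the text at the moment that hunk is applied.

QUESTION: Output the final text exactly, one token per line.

Hunk 1: at line 2 remove [ysv] add [puids] -> 6 lines: vfj glqnk puids tkju qzi ifrk
Hunk 2: at line 1 remove [puids,tkju] add [dlu,zqssg,vcjng] -> 7 lines: vfj glqnk dlu zqssg vcjng qzi ifrk
Hunk 3: at line 2 remove [zqssg,vcjng] add [oyjfv,wzk,axod] -> 8 lines: vfj glqnk dlu oyjfv wzk axod qzi ifrk

Answer: vfj
glqnk
dlu
oyjfv
wzk
axod
qzi
ifrk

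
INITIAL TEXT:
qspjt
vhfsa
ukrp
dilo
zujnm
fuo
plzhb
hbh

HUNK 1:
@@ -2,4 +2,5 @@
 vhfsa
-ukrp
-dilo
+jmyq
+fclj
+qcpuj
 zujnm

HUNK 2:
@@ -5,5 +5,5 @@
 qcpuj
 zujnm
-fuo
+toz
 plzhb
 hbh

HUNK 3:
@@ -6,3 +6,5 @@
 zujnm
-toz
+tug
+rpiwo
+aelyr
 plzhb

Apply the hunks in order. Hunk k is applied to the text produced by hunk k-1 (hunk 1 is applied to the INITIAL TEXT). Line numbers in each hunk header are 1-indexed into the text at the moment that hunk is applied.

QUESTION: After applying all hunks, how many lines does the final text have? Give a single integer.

Hunk 1: at line 2 remove [ukrp,dilo] add [jmyq,fclj,qcpuj] -> 9 lines: qspjt vhfsa jmyq fclj qcpuj zujnm fuo plzhb hbh
Hunk 2: at line 5 remove [fuo] add [toz] -> 9 lines: qspjt vhfsa jmyq fclj qcpuj zujnm toz plzhb hbh
Hunk 3: at line 6 remove [toz] add [tug,rpiwo,aelyr] -> 11 lines: qspjt vhfsa jmyq fclj qcpuj zujnm tug rpiwo aelyr plzhb hbh
Final line count: 11

Answer: 11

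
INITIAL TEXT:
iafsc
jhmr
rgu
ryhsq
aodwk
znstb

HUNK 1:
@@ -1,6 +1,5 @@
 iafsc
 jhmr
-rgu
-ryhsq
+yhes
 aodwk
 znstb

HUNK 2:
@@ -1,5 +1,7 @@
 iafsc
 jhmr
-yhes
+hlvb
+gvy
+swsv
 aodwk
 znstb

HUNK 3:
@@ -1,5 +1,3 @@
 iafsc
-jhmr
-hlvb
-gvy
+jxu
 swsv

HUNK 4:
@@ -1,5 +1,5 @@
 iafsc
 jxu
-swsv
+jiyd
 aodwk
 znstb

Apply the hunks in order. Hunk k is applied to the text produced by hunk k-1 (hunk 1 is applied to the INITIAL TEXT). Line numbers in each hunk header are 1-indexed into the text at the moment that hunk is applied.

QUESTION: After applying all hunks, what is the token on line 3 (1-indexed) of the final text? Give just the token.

Answer: jiyd

Derivation:
Hunk 1: at line 1 remove [rgu,ryhsq] add [yhes] -> 5 lines: iafsc jhmr yhes aodwk znstb
Hunk 2: at line 1 remove [yhes] add [hlvb,gvy,swsv] -> 7 lines: iafsc jhmr hlvb gvy swsv aodwk znstb
Hunk 3: at line 1 remove [jhmr,hlvb,gvy] add [jxu] -> 5 lines: iafsc jxu swsv aodwk znstb
Hunk 4: at line 1 remove [swsv] add [jiyd] -> 5 lines: iafsc jxu jiyd aodwk znstb
Final line 3: jiyd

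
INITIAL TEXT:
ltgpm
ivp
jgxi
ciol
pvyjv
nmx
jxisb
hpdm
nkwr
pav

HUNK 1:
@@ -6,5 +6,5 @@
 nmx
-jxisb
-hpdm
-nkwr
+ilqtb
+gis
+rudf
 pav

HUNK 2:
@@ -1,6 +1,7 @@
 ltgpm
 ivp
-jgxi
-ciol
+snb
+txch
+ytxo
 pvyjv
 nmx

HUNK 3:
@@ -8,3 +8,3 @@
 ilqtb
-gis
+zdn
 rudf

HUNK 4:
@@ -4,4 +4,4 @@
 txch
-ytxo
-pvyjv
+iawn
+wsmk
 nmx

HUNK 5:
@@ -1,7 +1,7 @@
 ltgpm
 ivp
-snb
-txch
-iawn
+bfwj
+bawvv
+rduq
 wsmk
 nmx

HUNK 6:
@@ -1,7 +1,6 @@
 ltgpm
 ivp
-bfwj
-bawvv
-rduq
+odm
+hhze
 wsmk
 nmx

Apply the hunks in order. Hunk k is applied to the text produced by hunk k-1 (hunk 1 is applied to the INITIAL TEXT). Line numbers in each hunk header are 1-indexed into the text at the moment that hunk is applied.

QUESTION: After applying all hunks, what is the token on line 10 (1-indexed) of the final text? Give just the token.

Answer: pav

Derivation:
Hunk 1: at line 6 remove [jxisb,hpdm,nkwr] add [ilqtb,gis,rudf] -> 10 lines: ltgpm ivp jgxi ciol pvyjv nmx ilqtb gis rudf pav
Hunk 2: at line 1 remove [jgxi,ciol] add [snb,txch,ytxo] -> 11 lines: ltgpm ivp snb txch ytxo pvyjv nmx ilqtb gis rudf pav
Hunk 3: at line 8 remove [gis] add [zdn] -> 11 lines: ltgpm ivp snb txch ytxo pvyjv nmx ilqtb zdn rudf pav
Hunk 4: at line 4 remove [ytxo,pvyjv] add [iawn,wsmk] -> 11 lines: ltgpm ivp snb txch iawn wsmk nmx ilqtb zdn rudf pav
Hunk 5: at line 1 remove [snb,txch,iawn] add [bfwj,bawvv,rduq] -> 11 lines: ltgpm ivp bfwj bawvv rduq wsmk nmx ilqtb zdn rudf pav
Hunk 6: at line 1 remove [bfwj,bawvv,rduq] add [odm,hhze] -> 10 lines: ltgpm ivp odm hhze wsmk nmx ilqtb zdn rudf pav
Final line 10: pav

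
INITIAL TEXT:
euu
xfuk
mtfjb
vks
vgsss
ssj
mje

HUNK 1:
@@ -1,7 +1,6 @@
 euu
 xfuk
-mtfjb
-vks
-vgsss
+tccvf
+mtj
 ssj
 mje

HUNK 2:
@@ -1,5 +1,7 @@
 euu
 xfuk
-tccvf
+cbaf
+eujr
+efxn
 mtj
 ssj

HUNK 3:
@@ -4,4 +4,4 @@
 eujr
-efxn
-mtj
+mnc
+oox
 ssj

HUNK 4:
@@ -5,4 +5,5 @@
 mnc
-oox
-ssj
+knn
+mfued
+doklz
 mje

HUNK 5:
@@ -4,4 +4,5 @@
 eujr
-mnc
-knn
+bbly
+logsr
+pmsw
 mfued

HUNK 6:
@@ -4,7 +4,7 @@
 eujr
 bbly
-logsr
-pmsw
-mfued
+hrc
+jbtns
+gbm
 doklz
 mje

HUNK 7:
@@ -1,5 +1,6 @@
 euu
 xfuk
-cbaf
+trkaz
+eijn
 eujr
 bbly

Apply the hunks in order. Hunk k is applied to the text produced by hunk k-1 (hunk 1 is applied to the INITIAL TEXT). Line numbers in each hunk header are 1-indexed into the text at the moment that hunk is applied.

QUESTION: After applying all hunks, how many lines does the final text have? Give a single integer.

Answer: 11

Derivation:
Hunk 1: at line 1 remove [mtfjb,vks,vgsss] add [tccvf,mtj] -> 6 lines: euu xfuk tccvf mtj ssj mje
Hunk 2: at line 1 remove [tccvf] add [cbaf,eujr,efxn] -> 8 lines: euu xfuk cbaf eujr efxn mtj ssj mje
Hunk 3: at line 4 remove [efxn,mtj] add [mnc,oox] -> 8 lines: euu xfuk cbaf eujr mnc oox ssj mje
Hunk 4: at line 5 remove [oox,ssj] add [knn,mfued,doklz] -> 9 lines: euu xfuk cbaf eujr mnc knn mfued doklz mje
Hunk 5: at line 4 remove [mnc,knn] add [bbly,logsr,pmsw] -> 10 lines: euu xfuk cbaf eujr bbly logsr pmsw mfued doklz mje
Hunk 6: at line 4 remove [logsr,pmsw,mfued] add [hrc,jbtns,gbm] -> 10 lines: euu xfuk cbaf eujr bbly hrc jbtns gbm doklz mje
Hunk 7: at line 1 remove [cbaf] add [trkaz,eijn] -> 11 lines: euu xfuk trkaz eijn eujr bbly hrc jbtns gbm doklz mje
Final line count: 11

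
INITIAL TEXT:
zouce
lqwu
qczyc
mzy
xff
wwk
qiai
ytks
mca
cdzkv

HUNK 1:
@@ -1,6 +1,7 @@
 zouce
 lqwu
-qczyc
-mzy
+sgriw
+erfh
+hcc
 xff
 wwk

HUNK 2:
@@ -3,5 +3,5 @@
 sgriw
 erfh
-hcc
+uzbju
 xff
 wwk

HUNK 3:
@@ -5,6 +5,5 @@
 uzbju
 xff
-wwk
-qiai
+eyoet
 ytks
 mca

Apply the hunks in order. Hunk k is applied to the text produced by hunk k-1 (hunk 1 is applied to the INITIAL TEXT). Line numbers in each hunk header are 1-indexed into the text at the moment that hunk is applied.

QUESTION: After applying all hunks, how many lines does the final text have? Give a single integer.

Hunk 1: at line 1 remove [qczyc,mzy] add [sgriw,erfh,hcc] -> 11 lines: zouce lqwu sgriw erfh hcc xff wwk qiai ytks mca cdzkv
Hunk 2: at line 3 remove [hcc] add [uzbju] -> 11 lines: zouce lqwu sgriw erfh uzbju xff wwk qiai ytks mca cdzkv
Hunk 3: at line 5 remove [wwk,qiai] add [eyoet] -> 10 lines: zouce lqwu sgriw erfh uzbju xff eyoet ytks mca cdzkv
Final line count: 10

Answer: 10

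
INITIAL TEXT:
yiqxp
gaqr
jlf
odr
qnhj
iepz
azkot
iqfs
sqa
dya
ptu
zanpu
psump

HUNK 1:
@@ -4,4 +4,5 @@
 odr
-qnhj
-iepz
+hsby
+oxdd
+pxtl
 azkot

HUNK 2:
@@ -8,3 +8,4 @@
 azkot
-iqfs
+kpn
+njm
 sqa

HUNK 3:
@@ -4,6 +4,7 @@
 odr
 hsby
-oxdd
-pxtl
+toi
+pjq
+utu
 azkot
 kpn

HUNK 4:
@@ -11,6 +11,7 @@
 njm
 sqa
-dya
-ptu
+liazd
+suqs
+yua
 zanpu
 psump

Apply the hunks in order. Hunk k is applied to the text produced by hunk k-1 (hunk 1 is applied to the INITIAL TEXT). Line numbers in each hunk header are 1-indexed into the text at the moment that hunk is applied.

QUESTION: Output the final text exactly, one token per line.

Answer: yiqxp
gaqr
jlf
odr
hsby
toi
pjq
utu
azkot
kpn
njm
sqa
liazd
suqs
yua
zanpu
psump

Derivation:
Hunk 1: at line 4 remove [qnhj,iepz] add [hsby,oxdd,pxtl] -> 14 lines: yiqxp gaqr jlf odr hsby oxdd pxtl azkot iqfs sqa dya ptu zanpu psump
Hunk 2: at line 8 remove [iqfs] add [kpn,njm] -> 15 lines: yiqxp gaqr jlf odr hsby oxdd pxtl azkot kpn njm sqa dya ptu zanpu psump
Hunk 3: at line 4 remove [oxdd,pxtl] add [toi,pjq,utu] -> 16 lines: yiqxp gaqr jlf odr hsby toi pjq utu azkot kpn njm sqa dya ptu zanpu psump
Hunk 4: at line 11 remove [dya,ptu] add [liazd,suqs,yua] -> 17 lines: yiqxp gaqr jlf odr hsby toi pjq utu azkot kpn njm sqa liazd suqs yua zanpu psump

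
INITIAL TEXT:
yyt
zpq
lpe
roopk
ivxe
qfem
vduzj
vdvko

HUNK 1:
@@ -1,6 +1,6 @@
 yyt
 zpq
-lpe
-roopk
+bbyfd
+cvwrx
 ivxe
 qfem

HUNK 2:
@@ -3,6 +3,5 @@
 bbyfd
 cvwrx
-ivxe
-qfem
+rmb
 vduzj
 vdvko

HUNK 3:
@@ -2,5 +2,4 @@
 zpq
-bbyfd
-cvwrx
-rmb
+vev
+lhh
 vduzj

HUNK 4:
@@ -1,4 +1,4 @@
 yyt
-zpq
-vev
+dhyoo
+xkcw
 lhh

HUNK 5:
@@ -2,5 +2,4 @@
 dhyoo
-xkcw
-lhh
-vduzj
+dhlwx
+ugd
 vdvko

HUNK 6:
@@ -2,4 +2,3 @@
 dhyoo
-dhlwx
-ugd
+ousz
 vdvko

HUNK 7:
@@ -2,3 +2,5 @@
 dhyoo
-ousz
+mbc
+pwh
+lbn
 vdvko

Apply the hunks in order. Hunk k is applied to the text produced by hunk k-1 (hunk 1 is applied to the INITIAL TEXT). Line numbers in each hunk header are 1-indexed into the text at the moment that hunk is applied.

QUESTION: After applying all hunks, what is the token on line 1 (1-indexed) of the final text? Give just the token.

Hunk 1: at line 1 remove [lpe,roopk] add [bbyfd,cvwrx] -> 8 lines: yyt zpq bbyfd cvwrx ivxe qfem vduzj vdvko
Hunk 2: at line 3 remove [ivxe,qfem] add [rmb] -> 7 lines: yyt zpq bbyfd cvwrx rmb vduzj vdvko
Hunk 3: at line 2 remove [bbyfd,cvwrx,rmb] add [vev,lhh] -> 6 lines: yyt zpq vev lhh vduzj vdvko
Hunk 4: at line 1 remove [zpq,vev] add [dhyoo,xkcw] -> 6 lines: yyt dhyoo xkcw lhh vduzj vdvko
Hunk 5: at line 2 remove [xkcw,lhh,vduzj] add [dhlwx,ugd] -> 5 lines: yyt dhyoo dhlwx ugd vdvko
Hunk 6: at line 2 remove [dhlwx,ugd] add [ousz] -> 4 lines: yyt dhyoo ousz vdvko
Hunk 7: at line 2 remove [ousz] add [mbc,pwh,lbn] -> 6 lines: yyt dhyoo mbc pwh lbn vdvko
Final line 1: yyt

Answer: yyt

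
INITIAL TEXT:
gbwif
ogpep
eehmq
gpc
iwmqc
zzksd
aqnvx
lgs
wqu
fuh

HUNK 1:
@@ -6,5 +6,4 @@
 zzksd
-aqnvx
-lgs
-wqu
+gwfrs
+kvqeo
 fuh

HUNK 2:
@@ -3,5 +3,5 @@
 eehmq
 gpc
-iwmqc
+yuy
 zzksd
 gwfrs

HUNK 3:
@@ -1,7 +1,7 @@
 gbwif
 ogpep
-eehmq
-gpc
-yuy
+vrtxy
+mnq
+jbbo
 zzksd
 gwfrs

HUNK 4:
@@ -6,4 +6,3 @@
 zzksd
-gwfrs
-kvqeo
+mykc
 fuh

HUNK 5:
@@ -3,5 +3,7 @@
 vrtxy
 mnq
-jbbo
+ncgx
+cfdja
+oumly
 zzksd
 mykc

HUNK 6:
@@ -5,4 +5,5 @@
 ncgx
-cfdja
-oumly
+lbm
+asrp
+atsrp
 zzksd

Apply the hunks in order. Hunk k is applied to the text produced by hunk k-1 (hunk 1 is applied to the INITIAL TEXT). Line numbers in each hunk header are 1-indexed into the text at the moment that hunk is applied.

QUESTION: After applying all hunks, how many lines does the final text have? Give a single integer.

Answer: 11

Derivation:
Hunk 1: at line 6 remove [aqnvx,lgs,wqu] add [gwfrs,kvqeo] -> 9 lines: gbwif ogpep eehmq gpc iwmqc zzksd gwfrs kvqeo fuh
Hunk 2: at line 3 remove [iwmqc] add [yuy] -> 9 lines: gbwif ogpep eehmq gpc yuy zzksd gwfrs kvqeo fuh
Hunk 3: at line 1 remove [eehmq,gpc,yuy] add [vrtxy,mnq,jbbo] -> 9 lines: gbwif ogpep vrtxy mnq jbbo zzksd gwfrs kvqeo fuh
Hunk 4: at line 6 remove [gwfrs,kvqeo] add [mykc] -> 8 lines: gbwif ogpep vrtxy mnq jbbo zzksd mykc fuh
Hunk 5: at line 3 remove [jbbo] add [ncgx,cfdja,oumly] -> 10 lines: gbwif ogpep vrtxy mnq ncgx cfdja oumly zzksd mykc fuh
Hunk 6: at line 5 remove [cfdja,oumly] add [lbm,asrp,atsrp] -> 11 lines: gbwif ogpep vrtxy mnq ncgx lbm asrp atsrp zzksd mykc fuh
Final line count: 11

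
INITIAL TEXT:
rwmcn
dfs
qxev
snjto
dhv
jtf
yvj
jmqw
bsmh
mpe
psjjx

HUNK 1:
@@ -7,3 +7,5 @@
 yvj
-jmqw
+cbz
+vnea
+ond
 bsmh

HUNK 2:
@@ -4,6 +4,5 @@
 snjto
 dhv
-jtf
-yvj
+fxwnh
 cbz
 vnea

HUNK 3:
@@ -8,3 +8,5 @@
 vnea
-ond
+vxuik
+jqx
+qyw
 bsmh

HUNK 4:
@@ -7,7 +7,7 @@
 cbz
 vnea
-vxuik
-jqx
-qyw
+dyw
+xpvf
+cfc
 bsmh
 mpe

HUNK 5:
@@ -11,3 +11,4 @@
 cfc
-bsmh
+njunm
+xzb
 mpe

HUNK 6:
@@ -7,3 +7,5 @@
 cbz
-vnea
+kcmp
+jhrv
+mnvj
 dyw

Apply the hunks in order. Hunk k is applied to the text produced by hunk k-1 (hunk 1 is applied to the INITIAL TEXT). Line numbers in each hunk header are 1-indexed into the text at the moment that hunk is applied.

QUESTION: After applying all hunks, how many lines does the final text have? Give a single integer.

Hunk 1: at line 7 remove [jmqw] add [cbz,vnea,ond] -> 13 lines: rwmcn dfs qxev snjto dhv jtf yvj cbz vnea ond bsmh mpe psjjx
Hunk 2: at line 4 remove [jtf,yvj] add [fxwnh] -> 12 lines: rwmcn dfs qxev snjto dhv fxwnh cbz vnea ond bsmh mpe psjjx
Hunk 3: at line 8 remove [ond] add [vxuik,jqx,qyw] -> 14 lines: rwmcn dfs qxev snjto dhv fxwnh cbz vnea vxuik jqx qyw bsmh mpe psjjx
Hunk 4: at line 7 remove [vxuik,jqx,qyw] add [dyw,xpvf,cfc] -> 14 lines: rwmcn dfs qxev snjto dhv fxwnh cbz vnea dyw xpvf cfc bsmh mpe psjjx
Hunk 5: at line 11 remove [bsmh] add [njunm,xzb] -> 15 lines: rwmcn dfs qxev snjto dhv fxwnh cbz vnea dyw xpvf cfc njunm xzb mpe psjjx
Hunk 6: at line 7 remove [vnea] add [kcmp,jhrv,mnvj] -> 17 lines: rwmcn dfs qxev snjto dhv fxwnh cbz kcmp jhrv mnvj dyw xpvf cfc njunm xzb mpe psjjx
Final line count: 17

Answer: 17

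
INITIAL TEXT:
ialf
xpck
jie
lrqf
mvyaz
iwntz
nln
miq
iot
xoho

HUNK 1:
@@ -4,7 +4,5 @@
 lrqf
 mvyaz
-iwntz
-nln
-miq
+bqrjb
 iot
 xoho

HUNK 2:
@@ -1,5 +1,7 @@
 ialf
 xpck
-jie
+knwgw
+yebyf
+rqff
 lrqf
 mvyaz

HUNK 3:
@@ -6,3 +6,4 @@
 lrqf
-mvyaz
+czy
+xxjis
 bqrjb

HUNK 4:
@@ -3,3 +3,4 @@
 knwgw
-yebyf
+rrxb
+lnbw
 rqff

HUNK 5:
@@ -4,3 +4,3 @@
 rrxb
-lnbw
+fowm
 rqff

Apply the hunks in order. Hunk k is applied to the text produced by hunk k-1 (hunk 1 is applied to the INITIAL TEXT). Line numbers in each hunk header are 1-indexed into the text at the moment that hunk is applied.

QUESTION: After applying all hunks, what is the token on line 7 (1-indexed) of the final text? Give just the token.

Hunk 1: at line 4 remove [iwntz,nln,miq] add [bqrjb] -> 8 lines: ialf xpck jie lrqf mvyaz bqrjb iot xoho
Hunk 2: at line 1 remove [jie] add [knwgw,yebyf,rqff] -> 10 lines: ialf xpck knwgw yebyf rqff lrqf mvyaz bqrjb iot xoho
Hunk 3: at line 6 remove [mvyaz] add [czy,xxjis] -> 11 lines: ialf xpck knwgw yebyf rqff lrqf czy xxjis bqrjb iot xoho
Hunk 4: at line 3 remove [yebyf] add [rrxb,lnbw] -> 12 lines: ialf xpck knwgw rrxb lnbw rqff lrqf czy xxjis bqrjb iot xoho
Hunk 5: at line 4 remove [lnbw] add [fowm] -> 12 lines: ialf xpck knwgw rrxb fowm rqff lrqf czy xxjis bqrjb iot xoho
Final line 7: lrqf

Answer: lrqf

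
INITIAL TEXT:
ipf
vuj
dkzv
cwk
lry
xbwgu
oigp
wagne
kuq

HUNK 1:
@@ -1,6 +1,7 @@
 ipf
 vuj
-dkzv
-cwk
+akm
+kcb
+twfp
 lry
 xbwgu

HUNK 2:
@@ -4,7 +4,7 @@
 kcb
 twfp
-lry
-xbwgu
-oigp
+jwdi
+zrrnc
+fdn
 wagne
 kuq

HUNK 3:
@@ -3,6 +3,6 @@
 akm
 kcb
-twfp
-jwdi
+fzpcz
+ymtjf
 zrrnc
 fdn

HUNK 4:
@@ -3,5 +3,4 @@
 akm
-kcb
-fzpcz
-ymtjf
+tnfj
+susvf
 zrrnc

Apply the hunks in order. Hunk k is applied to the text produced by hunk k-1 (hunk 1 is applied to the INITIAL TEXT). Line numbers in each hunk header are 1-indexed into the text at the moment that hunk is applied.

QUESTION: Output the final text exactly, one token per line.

Answer: ipf
vuj
akm
tnfj
susvf
zrrnc
fdn
wagne
kuq

Derivation:
Hunk 1: at line 1 remove [dkzv,cwk] add [akm,kcb,twfp] -> 10 lines: ipf vuj akm kcb twfp lry xbwgu oigp wagne kuq
Hunk 2: at line 4 remove [lry,xbwgu,oigp] add [jwdi,zrrnc,fdn] -> 10 lines: ipf vuj akm kcb twfp jwdi zrrnc fdn wagne kuq
Hunk 3: at line 3 remove [twfp,jwdi] add [fzpcz,ymtjf] -> 10 lines: ipf vuj akm kcb fzpcz ymtjf zrrnc fdn wagne kuq
Hunk 4: at line 3 remove [kcb,fzpcz,ymtjf] add [tnfj,susvf] -> 9 lines: ipf vuj akm tnfj susvf zrrnc fdn wagne kuq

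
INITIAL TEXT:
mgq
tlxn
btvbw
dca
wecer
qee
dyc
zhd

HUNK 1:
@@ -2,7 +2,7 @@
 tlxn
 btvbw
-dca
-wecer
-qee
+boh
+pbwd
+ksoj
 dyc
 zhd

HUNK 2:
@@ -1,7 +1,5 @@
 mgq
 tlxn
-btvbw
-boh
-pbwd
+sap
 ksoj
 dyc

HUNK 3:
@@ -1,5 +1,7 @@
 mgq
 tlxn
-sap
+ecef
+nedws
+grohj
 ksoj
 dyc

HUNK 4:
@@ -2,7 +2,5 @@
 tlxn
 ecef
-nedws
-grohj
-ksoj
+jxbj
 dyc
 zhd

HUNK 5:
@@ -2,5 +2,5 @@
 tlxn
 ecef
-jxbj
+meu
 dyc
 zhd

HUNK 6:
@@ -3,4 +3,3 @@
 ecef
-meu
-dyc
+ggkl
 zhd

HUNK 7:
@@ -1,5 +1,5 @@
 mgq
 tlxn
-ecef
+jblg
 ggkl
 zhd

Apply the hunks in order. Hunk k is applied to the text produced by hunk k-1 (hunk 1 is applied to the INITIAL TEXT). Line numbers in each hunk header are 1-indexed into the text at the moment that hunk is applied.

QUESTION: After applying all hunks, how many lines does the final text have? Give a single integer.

Answer: 5

Derivation:
Hunk 1: at line 2 remove [dca,wecer,qee] add [boh,pbwd,ksoj] -> 8 lines: mgq tlxn btvbw boh pbwd ksoj dyc zhd
Hunk 2: at line 1 remove [btvbw,boh,pbwd] add [sap] -> 6 lines: mgq tlxn sap ksoj dyc zhd
Hunk 3: at line 1 remove [sap] add [ecef,nedws,grohj] -> 8 lines: mgq tlxn ecef nedws grohj ksoj dyc zhd
Hunk 4: at line 2 remove [nedws,grohj,ksoj] add [jxbj] -> 6 lines: mgq tlxn ecef jxbj dyc zhd
Hunk 5: at line 2 remove [jxbj] add [meu] -> 6 lines: mgq tlxn ecef meu dyc zhd
Hunk 6: at line 3 remove [meu,dyc] add [ggkl] -> 5 lines: mgq tlxn ecef ggkl zhd
Hunk 7: at line 1 remove [ecef] add [jblg] -> 5 lines: mgq tlxn jblg ggkl zhd
Final line count: 5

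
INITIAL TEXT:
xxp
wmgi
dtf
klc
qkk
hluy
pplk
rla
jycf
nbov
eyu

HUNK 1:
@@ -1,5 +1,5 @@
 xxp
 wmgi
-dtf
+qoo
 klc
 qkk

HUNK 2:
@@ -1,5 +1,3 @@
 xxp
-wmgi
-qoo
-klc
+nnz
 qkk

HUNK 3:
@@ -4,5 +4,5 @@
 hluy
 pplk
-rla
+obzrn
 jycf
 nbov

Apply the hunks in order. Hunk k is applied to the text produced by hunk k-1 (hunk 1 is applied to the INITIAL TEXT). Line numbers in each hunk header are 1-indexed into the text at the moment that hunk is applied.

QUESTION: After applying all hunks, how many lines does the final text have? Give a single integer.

Hunk 1: at line 1 remove [dtf] add [qoo] -> 11 lines: xxp wmgi qoo klc qkk hluy pplk rla jycf nbov eyu
Hunk 2: at line 1 remove [wmgi,qoo,klc] add [nnz] -> 9 lines: xxp nnz qkk hluy pplk rla jycf nbov eyu
Hunk 3: at line 4 remove [rla] add [obzrn] -> 9 lines: xxp nnz qkk hluy pplk obzrn jycf nbov eyu
Final line count: 9

Answer: 9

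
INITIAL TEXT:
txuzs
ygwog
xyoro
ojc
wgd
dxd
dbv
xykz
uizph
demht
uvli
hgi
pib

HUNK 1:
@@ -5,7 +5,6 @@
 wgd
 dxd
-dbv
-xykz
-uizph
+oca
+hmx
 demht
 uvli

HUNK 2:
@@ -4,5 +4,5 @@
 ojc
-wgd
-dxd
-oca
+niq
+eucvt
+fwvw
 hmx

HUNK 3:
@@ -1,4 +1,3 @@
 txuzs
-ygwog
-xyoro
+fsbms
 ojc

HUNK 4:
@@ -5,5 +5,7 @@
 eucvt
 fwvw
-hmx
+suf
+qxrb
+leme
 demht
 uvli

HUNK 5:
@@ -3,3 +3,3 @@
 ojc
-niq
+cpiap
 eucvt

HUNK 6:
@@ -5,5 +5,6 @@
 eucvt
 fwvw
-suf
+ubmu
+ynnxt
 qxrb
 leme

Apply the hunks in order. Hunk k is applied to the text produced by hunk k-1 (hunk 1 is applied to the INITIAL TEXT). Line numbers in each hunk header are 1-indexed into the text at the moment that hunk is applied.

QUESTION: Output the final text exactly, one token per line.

Answer: txuzs
fsbms
ojc
cpiap
eucvt
fwvw
ubmu
ynnxt
qxrb
leme
demht
uvli
hgi
pib

Derivation:
Hunk 1: at line 5 remove [dbv,xykz,uizph] add [oca,hmx] -> 12 lines: txuzs ygwog xyoro ojc wgd dxd oca hmx demht uvli hgi pib
Hunk 2: at line 4 remove [wgd,dxd,oca] add [niq,eucvt,fwvw] -> 12 lines: txuzs ygwog xyoro ojc niq eucvt fwvw hmx demht uvli hgi pib
Hunk 3: at line 1 remove [ygwog,xyoro] add [fsbms] -> 11 lines: txuzs fsbms ojc niq eucvt fwvw hmx demht uvli hgi pib
Hunk 4: at line 5 remove [hmx] add [suf,qxrb,leme] -> 13 lines: txuzs fsbms ojc niq eucvt fwvw suf qxrb leme demht uvli hgi pib
Hunk 5: at line 3 remove [niq] add [cpiap] -> 13 lines: txuzs fsbms ojc cpiap eucvt fwvw suf qxrb leme demht uvli hgi pib
Hunk 6: at line 5 remove [suf] add [ubmu,ynnxt] -> 14 lines: txuzs fsbms ojc cpiap eucvt fwvw ubmu ynnxt qxrb leme demht uvli hgi pib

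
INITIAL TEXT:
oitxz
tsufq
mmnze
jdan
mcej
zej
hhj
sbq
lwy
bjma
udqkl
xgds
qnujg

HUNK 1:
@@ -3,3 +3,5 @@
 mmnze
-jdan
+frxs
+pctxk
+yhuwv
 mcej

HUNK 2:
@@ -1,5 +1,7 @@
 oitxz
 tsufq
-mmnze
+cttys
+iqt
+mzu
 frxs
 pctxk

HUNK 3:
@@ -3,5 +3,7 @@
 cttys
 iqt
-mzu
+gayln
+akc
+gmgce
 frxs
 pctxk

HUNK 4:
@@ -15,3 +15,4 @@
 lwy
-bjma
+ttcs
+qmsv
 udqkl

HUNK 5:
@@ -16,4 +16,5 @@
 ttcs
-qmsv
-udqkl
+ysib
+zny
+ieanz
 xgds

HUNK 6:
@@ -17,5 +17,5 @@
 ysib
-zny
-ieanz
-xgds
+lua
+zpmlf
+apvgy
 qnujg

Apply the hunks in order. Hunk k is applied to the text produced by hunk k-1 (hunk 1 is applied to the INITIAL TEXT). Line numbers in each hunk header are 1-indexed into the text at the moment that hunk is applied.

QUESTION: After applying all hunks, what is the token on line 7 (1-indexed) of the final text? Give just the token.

Hunk 1: at line 3 remove [jdan] add [frxs,pctxk,yhuwv] -> 15 lines: oitxz tsufq mmnze frxs pctxk yhuwv mcej zej hhj sbq lwy bjma udqkl xgds qnujg
Hunk 2: at line 1 remove [mmnze] add [cttys,iqt,mzu] -> 17 lines: oitxz tsufq cttys iqt mzu frxs pctxk yhuwv mcej zej hhj sbq lwy bjma udqkl xgds qnujg
Hunk 3: at line 3 remove [mzu] add [gayln,akc,gmgce] -> 19 lines: oitxz tsufq cttys iqt gayln akc gmgce frxs pctxk yhuwv mcej zej hhj sbq lwy bjma udqkl xgds qnujg
Hunk 4: at line 15 remove [bjma] add [ttcs,qmsv] -> 20 lines: oitxz tsufq cttys iqt gayln akc gmgce frxs pctxk yhuwv mcej zej hhj sbq lwy ttcs qmsv udqkl xgds qnujg
Hunk 5: at line 16 remove [qmsv,udqkl] add [ysib,zny,ieanz] -> 21 lines: oitxz tsufq cttys iqt gayln akc gmgce frxs pctxk yhuwv mcej zej hhj sbq lwy ttcs ysib zny ieanz xgds qnujg
Hunk 6: at line 17 remove [zny,ieanz,xgds] add [lua,zpmlf,apvgy] -> 21 lines: oitxz tsufq cttys iqt gayln akc gmgce frxs pctxk yhuwv mcej zej hhj sbq lwy ttcs ysib lua zpmlf apvgy qnujg
Final line 7: gmgce

Answer: gmgce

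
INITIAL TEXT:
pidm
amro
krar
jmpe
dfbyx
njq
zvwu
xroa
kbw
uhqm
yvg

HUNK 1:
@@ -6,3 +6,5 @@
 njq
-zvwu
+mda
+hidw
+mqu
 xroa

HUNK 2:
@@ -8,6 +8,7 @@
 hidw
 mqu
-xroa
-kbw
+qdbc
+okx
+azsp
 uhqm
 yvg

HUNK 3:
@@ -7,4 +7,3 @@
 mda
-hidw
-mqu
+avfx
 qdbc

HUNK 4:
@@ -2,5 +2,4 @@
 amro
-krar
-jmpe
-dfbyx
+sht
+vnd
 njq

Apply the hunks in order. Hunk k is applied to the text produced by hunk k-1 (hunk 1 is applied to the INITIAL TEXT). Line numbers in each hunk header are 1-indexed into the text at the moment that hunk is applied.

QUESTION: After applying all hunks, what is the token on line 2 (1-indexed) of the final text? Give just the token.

Hunk 1: at line 6 remove [zvwu] add [mda,hidw,mqu] -> 13 lines: pidm amro krar jmpe dfbyx njq mda hidw mqu xroa kbw uhqm yvg
Hunk 2: at line 8 remove [xroa,kbw] add [qdbc,okx,azsp] -> 14 lines: pidm amro krar jmpe dfbyx njq mda hidw mqu qdbc okx azsp uhqm yvg
Hunk 3: at line 7 remove [hidw,mqu] add [avfx] -> 13 lines: pidm amro krar jmpe dfbyx njq mda avfx qdbc okx azsp uhqm yvg
Hunk 4: at line 2 remove [krar,jmpe,dfbyx] add [sht,vnd] -> 12 lines: pidm amro sht vnd njq mda avfx qdbc okx azsp uhqm yvg
Final line 2: amro

Answer: amro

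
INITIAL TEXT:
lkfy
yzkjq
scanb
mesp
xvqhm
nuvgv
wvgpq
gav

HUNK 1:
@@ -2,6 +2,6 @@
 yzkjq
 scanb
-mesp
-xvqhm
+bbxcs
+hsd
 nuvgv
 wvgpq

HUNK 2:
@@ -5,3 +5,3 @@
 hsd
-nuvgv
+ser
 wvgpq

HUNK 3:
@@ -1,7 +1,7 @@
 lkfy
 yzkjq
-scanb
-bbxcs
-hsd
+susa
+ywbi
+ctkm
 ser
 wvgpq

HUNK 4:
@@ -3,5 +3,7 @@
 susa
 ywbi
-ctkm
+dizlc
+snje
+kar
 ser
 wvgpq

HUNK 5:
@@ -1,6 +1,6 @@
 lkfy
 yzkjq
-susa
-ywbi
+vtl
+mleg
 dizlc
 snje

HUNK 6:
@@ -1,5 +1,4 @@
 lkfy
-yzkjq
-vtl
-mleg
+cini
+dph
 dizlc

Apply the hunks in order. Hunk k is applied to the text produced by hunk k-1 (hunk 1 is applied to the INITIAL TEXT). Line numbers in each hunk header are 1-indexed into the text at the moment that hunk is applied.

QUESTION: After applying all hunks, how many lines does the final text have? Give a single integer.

Answer: 9

Derivation:
Hunk 1: at line 2 remove [mesp,xvqhm] add [bbxcs,hsd] -> 8 lines: lkfy yzkjq scanb bbxcs hsd nuvgv wvgpq gav
Hunk 2: at line 5 remove [nuvgv] add [ser] -> 8 lines: lkfy yzkjq scanb bbxcs hsd ser wvgpq gav
Hunk 3: at line 1 remove [scanb,bbxcs,hsd] add [susa,ywbi,ctkm] -> 8 lines: lkfy yzkjq susa ywbi ctkm ser wvgpq gav
Hunk 4: at line 3 remove [ctkm] add [dizlc,snje,kar] -> 10 lines: lkfy yzkjq susa ywbi dizlc snje kar ser wvgpq gav
Hunk 5: at line 1 remove [susa,ywbi] add [vtl,mleg] -> 10 lines: lkfy yzkjq vtl mleg dizlc snje kar ser wvgpq gav
Hunk 6: at line 1 remove [yzkjq,vtl,mleg] add [cini,dph] -> 9 lines: lkfy cini dph dizlc snje kar ser wvgpq gav
Final line count: 9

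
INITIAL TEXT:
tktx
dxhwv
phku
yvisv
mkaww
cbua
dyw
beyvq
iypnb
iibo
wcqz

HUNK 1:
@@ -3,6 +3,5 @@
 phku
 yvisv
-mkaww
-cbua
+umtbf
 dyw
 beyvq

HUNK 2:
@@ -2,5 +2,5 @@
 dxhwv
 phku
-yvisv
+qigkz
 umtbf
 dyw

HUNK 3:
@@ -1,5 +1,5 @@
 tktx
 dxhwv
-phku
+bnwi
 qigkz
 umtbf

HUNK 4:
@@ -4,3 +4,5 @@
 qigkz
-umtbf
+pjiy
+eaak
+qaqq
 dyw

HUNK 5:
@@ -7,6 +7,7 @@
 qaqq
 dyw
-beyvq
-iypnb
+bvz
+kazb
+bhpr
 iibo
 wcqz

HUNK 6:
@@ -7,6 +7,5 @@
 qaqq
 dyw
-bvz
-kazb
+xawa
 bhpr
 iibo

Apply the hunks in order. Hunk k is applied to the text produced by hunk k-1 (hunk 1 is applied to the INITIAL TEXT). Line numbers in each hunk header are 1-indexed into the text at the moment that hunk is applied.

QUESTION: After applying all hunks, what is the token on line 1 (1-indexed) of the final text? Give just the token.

Answer: tktx

Derivation:
Hunk 1: at line 3 remove [mkaww,cbua] add [umtbf] -> 10 lines: tktx dxhwv phku yvisv umtbf dyw beyvq iypnb iibo wcqz
Hunk 2: at line 2 remove [yvisv] add [qigkz] -> 10 lines: tktx dxhwv phku qigkz umtbf dyw beyvq iypnb iibo wcqz
Hunk 3: at line 1 remove [phku] add [bnwi] -> 10 lines: tktx dxhwv bnwi qigkz umtbf dyw beyvq iypnb iibo wcqz
Hunk 4: at line 4 remove [umtbf] add [pjiy,eaak,qaqq] -> 12 lines: tktx dxhwv bnwi qigkz pjiy eaak qaqq dyw beyvq iypnb iibo wcqz
Hunk 5: at line 7 remove [beyvq,iypnb] add [bvz,kazb,bhpr] -> 13 lines: tktx dxhwv bnwi qigkz pjiy eaak qaqq dyw bvz kazb bhpr iibo wcqz
Hunk 6: at line 7 remove [bvz,kazb] add [xawa] -> 12 lines: tktx dxhwv bnwi qigkz pjiy eaak qaqq dyw xawa bhpr iibo wcqz
Final line 1: tktx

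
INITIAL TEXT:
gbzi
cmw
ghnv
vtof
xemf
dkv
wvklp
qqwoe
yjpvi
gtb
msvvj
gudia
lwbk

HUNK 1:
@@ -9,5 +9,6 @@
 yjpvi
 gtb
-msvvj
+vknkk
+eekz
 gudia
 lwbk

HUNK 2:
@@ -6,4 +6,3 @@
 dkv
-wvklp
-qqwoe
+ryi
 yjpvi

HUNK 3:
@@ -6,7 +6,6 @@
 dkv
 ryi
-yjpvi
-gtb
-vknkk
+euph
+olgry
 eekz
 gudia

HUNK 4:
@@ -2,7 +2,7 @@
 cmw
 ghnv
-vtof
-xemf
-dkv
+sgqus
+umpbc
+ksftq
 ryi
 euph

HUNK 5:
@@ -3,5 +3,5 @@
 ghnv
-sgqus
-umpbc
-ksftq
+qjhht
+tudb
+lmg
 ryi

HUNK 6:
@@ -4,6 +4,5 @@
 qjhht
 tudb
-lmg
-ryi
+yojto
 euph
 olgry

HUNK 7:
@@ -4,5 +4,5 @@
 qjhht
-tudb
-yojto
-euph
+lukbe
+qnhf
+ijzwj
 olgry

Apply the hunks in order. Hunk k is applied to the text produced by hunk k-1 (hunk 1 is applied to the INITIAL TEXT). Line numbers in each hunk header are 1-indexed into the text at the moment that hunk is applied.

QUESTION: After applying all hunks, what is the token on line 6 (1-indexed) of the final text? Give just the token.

Answer: qnhf

Derivation:
Hunk 1: at line 9 remove [msvvj] add [vknkk,eekz] -> 14 lines: gbzi cmw ghnv vtof xemf dkv wvklp qqwoe yjpvi gtb vknkk eekz gudia lwbk
Hunk 2: at line 6 remove [wvklp,qqwoe] add [ryi] -> 13 lines: gbzi cmw ghnv vtof xemf dkv ryi yjpvi gtb vknkk eekz gudia lwbk
Hunk 3: at line 6 remove [yjpvi,gtb,vknkk] add [euph,olgry] -> 12 lines: gbzi cmw ghnv vtof xemf dkv ryi euph olgry eekz gudia lwbk
Hunk 4: at line 2 remove [vtof,xemf,dkv] add [sgqus,umpbc,ksftq] -> 12 lines: gbzi cmw ghnv sgqus umpbc ksftq ryi euph olgry eekz gudia lwbk
Hunk 5: at line 3 remove [sgqus,umpbc,ksftq] add [qjhht,tudb,lmg] -> 12 lines: gbzi cmw ghnv qjhht tudb lmg ryi euph olgry eekz gudia lwbk
Hunk 6: at line 4 remove [lmg,ryi] add [yojto] -> 11 lines: gbzi cmw ghnv qjhht tudb yojto euph olgry eekz gudia lwbk
Hunk 7: at line 4 remove [tudb,yojto,euph] add [lukbe,qnhf,ijzwj] -> 11 lines: gbzi cmw ghnv qjhht lukbe qnhf ijzwj olgry eekz gudia lwbk
Final line 6: qnhf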